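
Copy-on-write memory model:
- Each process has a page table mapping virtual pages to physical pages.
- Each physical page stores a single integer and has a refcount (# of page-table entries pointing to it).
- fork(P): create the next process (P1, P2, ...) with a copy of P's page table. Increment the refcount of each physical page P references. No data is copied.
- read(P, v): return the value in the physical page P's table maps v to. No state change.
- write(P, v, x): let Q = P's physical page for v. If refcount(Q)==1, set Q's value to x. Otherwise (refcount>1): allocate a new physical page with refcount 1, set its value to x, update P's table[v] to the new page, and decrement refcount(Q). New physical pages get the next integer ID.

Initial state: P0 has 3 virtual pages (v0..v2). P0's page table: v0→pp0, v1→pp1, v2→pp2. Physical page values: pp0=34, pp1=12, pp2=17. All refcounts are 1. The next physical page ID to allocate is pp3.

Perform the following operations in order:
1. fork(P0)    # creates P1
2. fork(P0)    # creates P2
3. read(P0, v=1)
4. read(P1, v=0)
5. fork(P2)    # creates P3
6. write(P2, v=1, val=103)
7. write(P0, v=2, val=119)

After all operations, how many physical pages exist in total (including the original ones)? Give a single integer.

Op 1: fork(P0) -> P1. 3 ppages; refcounts: pp0:2 pp1:2 pp2:2
Op 2: fork(P0) -> P2. 3 ppages; refcounts: pp0:3 pp1:3 pp2:3
Op 3: read(P0, v1) -> 12. No state change.
Op 4: read(P1, v0) -> 34. No state change.
Op 5: fork(P2) -> P3. 3 ppages; refcounts: pp0:4 pp1:4 pp2:4
Op 6: write(P2, v1, 103). refcount(pp1)=4>1 -> COPY to pp3. 4 ppages; refcounts: pp0:4 pp1:3 pp2:4 pp3:1
Op 7: write(P0, v2, 119). refcount(pp2)=4>1 -> COPY to pp4. 5 ppages; refcounts: pp0:4 pp1:3 pp2:3 pp3:1 pp4:1

Answer: 5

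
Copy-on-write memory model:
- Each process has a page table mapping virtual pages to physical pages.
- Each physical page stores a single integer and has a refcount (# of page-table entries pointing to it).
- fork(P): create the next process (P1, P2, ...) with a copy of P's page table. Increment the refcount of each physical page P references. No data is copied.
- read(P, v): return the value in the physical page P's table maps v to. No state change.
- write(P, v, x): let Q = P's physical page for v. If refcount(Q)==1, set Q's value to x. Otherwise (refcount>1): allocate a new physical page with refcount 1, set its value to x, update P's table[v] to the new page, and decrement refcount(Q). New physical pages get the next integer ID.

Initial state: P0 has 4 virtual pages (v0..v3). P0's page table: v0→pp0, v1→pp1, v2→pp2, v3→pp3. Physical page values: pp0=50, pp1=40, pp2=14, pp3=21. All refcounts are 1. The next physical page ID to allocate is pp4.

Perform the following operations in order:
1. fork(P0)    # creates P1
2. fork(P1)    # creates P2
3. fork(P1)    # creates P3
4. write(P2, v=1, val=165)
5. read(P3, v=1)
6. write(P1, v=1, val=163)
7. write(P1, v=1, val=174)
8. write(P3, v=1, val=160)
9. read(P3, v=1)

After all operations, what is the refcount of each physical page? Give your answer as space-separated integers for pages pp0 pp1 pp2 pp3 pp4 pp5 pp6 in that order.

Op 1: fork(P0) -> P1. 4 ppages; refcounts: pp0:2 pp1:2 pp2:2 pp3:2
Op 2: fork(P1) -> P2. 4 ppages; refcounts: pp0:3 pp1:3 pp2:3 pp3:3
Op 3: fork(P1) -> P3. 4 ppages; refcounts: pp0:4 pp1:4 pp2:4 pp3:4
Op 4: write(P2, v1, 165). refcount(pp1)=4>1 -> COPY to pp4. 5 ppages; refcounts: pp0:4 pp1:3 pp2:4 pp3:4 pp4:1
Op 5: read(P3, v1) -> 40. No state change.
Op 6: write(P1, v1, 163). refcount(pp1)=3>1 -> COPY to pp5. 6 ppages; refcounts: pp0:4 pp1:2 pp2:4 pp3:4 pp4:1 pp5:1
Op 7: write(P1, v1, 174). refcount(pp5)=1 -> write in place. 6 ppages; refcounts: pp0:4 pp1:2 pp2:4 pp3:4 pp4:1 pp5:1
Op 8: write(P3, v1, 160). refcount(pp1)=2>1 -> COPY to pp6. 7 ppages; refcounts: pp0:4 pp1:1 pp2:4 pp3:4 pp4:1 pp5:1 pp6:1
Op 9: read(P3, v1) -> 160. No state change.

Answer: 4 1 4 4 1 1 1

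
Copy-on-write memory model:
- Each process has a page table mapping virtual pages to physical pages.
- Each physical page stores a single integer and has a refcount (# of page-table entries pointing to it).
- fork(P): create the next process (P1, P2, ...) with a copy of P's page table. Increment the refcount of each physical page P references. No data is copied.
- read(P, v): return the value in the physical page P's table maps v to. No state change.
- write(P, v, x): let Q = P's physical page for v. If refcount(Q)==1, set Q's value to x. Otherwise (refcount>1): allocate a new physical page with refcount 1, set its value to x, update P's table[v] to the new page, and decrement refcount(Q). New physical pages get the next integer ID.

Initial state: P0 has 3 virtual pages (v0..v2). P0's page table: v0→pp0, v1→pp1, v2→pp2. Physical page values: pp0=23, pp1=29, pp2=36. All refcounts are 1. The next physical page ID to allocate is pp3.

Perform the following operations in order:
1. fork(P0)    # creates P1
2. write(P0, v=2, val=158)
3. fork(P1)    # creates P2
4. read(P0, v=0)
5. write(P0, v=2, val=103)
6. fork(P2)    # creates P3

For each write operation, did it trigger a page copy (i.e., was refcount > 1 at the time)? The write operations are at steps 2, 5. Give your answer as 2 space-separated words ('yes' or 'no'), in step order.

Op 1: fork(P0) -> P1. 3 ppages; refcounts: pp0:2 pp1:2 pp2:2
Op 2: write(P0, v2, 158). refcount(pp2)=2>1 -> COPY to pp3. 4 ppages; refcounts: pp0:2 pp1:2 pp2:1 pp3:1
Op 3: fork(P1) -> P2. 4 ppages; refcounts: pp0:3 pp1:3 pp2:2 pp3:1
Op 4: read(P0, v0) -> 23. No state change.
Op 5: write(P0, v2, 103). refcount(pp3)=1 -> write in place. 4 ppages; refcounts: pp0:3 pp1:3 pp2:2 pp3:1
Op 6: fork(P2) -> P3. 4 ppages; refcounts: pp0:4 pp1:4 pp2:3 pp3:1

yes no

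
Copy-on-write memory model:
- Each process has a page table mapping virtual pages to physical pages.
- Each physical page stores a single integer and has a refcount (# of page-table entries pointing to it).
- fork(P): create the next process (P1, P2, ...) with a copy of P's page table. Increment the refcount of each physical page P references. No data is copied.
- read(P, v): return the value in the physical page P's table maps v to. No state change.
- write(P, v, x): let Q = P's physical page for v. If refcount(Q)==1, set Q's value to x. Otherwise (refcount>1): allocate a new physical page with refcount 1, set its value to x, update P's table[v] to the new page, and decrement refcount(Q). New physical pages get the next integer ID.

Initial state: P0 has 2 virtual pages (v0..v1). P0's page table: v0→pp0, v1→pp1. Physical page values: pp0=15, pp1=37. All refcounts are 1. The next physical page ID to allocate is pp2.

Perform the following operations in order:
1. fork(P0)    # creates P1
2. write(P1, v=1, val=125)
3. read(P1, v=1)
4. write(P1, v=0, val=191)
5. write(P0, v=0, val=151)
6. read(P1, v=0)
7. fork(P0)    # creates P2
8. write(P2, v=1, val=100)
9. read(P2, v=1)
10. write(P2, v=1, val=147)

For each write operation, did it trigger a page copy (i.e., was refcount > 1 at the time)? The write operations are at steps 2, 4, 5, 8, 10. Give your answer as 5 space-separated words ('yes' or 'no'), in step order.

Op 1: fork(P0) -> P1. 2 ppages; refcounts: pp0:2 pp1:2
Op 2: write(P1, v1, 125). refcount(pp1)=2>1 -> COPY to pp2. 3 ppages; refcounts: pp0:2 pp1:1 pp2:1
Op 3: read(P1, v1) -> 125. No state change.
Op 4: write(P1, v0, 191). refcount(pp0)=2>1 -> COPY to pp3. 4 ppages; refcounts: pp0:1 pp1:1 pp2:1 pp3:1
Op 5: write(P0, v0, 151). refcount(pp0)=1 -> write in place. 4 ppages; refcounts: pp0:1 pp1:1 pp2:1 pp3:1
Op 6: read(P1, v0) -> 191. No state change.
Op 7: fork(P0) -> P2. 4 ppages; refcounts: pp0:2 pp1:2 pp2:1 pp3:1
Op 8: write(P2, v1, 100). refcount(pp1)=2>1 -> COPY to pp4. 5 ppages; refcounts: pp0:2 pp1:1 pp2:1 pp3:1 pp4:1
Op 9: read(P2, v1) -> 100. No state change.
Op 10: write(P2, v1, 147). refcount(pp4)=1 -> write in place. 5 ppages; refcounts: pp0:2 pp1:1 pp2:1 pp3:1 pp4:1

yes yes no yes no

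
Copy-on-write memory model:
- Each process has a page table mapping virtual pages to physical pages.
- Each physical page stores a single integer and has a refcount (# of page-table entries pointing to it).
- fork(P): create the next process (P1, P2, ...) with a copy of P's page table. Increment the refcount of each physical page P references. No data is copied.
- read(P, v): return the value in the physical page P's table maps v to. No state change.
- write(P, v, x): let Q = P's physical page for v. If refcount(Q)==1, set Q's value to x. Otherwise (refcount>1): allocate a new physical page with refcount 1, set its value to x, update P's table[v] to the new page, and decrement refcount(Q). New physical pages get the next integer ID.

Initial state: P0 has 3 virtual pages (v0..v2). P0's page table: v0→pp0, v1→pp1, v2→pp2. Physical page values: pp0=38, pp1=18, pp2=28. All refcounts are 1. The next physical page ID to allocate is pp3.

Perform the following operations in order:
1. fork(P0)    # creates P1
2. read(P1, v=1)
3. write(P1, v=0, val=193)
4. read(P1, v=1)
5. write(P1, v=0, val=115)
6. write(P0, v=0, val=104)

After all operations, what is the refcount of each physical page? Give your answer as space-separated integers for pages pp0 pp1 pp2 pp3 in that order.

Op 1: fork(P0) -> P1. 3 ppages; refcounts: pp0:2 pp1:2 pp2:2
Op 2: read(P1, v1) -> 18. No state change.
Op 3: write(P1, v0, 193). refcount(pp0)=2>1 -> COPY to pp3. 4 ppages; refcounts: pp0:1 pp1:2 pp2:2 pp3:1
Op 4: read(P1, v1) -> 18. No state change.
Op 5: write(P1, v0, 115). refcount(pp3)=1 -> write in place. 4 ppages; refcounts: pp0:1 pp1:2 pp2:2 pp3:1
Op 6: write(P0, v0, 104). refcount(pp0)=1 -> write in place. 4 ppages; refcounts: pp0:1 pp1:2 pp2:2 pp3:1

Answer: 1 2 2 1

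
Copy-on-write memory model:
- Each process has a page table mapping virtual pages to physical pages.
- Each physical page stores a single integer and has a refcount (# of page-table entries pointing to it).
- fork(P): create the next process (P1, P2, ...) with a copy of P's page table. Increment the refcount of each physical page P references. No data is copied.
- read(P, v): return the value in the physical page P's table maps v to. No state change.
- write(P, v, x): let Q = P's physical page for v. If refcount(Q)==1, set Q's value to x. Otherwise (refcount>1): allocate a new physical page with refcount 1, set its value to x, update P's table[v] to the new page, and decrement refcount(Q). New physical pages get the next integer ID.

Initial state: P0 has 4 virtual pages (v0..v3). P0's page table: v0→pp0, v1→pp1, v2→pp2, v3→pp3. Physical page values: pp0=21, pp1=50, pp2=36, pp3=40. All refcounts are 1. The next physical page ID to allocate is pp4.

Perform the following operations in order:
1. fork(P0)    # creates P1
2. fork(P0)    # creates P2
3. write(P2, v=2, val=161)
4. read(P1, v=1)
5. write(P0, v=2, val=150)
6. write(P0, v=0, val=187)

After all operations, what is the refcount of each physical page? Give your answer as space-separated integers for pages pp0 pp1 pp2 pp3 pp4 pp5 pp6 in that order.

Answer: 2 3 1 3 1 1 1

Derivation:
Op 1: fork(P0) -> P1. 4 ppages; refcounts: pp0:2 pp1:2 pp2:2 pp3:2
Op 2: fork(P0) -> P2. 4 ppages; refcounts: pp0:3 pp1:3 pp2:3 pp3:3
Op 3: write(P2, v2, 161). refcount(pp2)=3>1 -> COPY to pp4. 5 ppages; refcounts: pp0:3 pp1:3 pp2:2 pp3:3 pp4:1
Op 4: read(P1, v1) -> 50. No state change.
Op 5: write(P0, v2, 150). refcount(pp2)=2>1 -> COPY to pp5. 6 ppages; refcounts: pp0:3 pp1:3 pp2:1 pp3:3 pp4:1 pp5:1
Op 6: write(P0, v0, 187). refcount(pp0)=3>1 -> COPY to pp6. 7 ppages; refcounts: pp0:2 pp1:3 pp2:1 pp3:3 pp4:1 pp5:1 pp6:1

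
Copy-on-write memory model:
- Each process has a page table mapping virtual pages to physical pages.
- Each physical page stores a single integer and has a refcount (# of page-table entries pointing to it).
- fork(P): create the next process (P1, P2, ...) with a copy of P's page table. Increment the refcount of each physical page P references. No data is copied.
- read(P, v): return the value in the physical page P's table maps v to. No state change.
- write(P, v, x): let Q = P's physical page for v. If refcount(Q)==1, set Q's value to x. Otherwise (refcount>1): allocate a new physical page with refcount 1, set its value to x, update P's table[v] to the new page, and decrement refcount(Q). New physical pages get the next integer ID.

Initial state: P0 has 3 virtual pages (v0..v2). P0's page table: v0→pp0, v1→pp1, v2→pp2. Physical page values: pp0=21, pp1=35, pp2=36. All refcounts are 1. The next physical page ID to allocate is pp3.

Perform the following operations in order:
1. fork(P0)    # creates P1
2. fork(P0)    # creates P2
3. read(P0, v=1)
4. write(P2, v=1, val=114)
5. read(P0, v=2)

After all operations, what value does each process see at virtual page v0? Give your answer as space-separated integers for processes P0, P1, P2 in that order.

Answer: 21 21 21

Derivation:
Op 1: fork(P0) -> P1. 3 ppages; refcounts: pp0:2 pp1:2 pp2:2
Op 2: fork(P0) -> P2. 3 ppages; refcounts: pp0:3 pp1:3 pp2:3
Op 3: read(P0, v1) -> 35. No state change.
Op 4: write(P2, v1, 114). refcount(pp1)=3>1 -> COPY to pp3. 4 ppages; refcounts: pp0:3 pp1:2 pp2:3 pp3:1
Op 5: read(P0, v2) -> 36. No state change.
P0: v0 -> pp0 = 21
P1: v0 -> pp0 = 21
P2: v0 -> pp0 = 21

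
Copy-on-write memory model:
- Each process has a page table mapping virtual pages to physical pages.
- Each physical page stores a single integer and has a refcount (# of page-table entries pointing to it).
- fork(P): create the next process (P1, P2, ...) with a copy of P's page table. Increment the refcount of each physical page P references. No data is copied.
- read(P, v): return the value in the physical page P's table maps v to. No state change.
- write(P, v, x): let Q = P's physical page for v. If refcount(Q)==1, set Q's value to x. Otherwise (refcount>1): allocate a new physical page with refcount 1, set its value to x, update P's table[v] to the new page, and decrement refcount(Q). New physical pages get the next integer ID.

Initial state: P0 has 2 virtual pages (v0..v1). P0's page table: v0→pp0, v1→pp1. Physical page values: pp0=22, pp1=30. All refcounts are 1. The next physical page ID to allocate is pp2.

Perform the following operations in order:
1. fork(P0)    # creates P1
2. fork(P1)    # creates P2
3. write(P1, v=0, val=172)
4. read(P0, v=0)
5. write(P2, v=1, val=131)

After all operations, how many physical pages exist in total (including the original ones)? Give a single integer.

Answer: 4

Derivation:
Op 1: fork(P0) -> P1. 2 ppages; refcounts: pp0:2 pp1:2
Op 2: fork(P1) -> P2. 2 ppages; refcounts: pp0:3 pp1:3
Op 3: write(P1, v0, 172). refcount(pp0)=3>1 -> COPY to pp2. 3 ppages; refcounts: pp0:2 pp1:3 pp2:1
Op 4: read(P0, v0) -> 22. No state change.
Op 5: write(P2, v1, 131). refcount(pp1)=3>1 -> COPY to pp3. 4 ppages; refcounts: pp0:2 pp1:2 pp2:1 pp3:1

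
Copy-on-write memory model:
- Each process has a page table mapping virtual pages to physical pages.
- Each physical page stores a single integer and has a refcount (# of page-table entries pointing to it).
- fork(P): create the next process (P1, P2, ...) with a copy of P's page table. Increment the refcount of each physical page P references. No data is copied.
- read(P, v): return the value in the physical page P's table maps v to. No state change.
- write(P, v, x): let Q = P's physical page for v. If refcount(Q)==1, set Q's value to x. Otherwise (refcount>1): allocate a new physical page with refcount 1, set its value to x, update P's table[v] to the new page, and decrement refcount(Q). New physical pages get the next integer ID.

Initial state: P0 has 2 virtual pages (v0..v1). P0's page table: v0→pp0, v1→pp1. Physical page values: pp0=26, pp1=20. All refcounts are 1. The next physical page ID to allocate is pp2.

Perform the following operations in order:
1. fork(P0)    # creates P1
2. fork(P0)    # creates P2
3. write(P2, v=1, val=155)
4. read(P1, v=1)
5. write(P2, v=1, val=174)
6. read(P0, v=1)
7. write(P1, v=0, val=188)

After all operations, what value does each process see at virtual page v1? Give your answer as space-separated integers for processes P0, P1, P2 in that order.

Op 1: fork(P0) -> P1. 2 ppages; refcounts: pp0:2 pp1:2
Op 2: fork(P0) -> P2. 2 ppages; refcounts: pp0:3 pp1:3
Op 3: write(P2, v1, 155). refcount(pp1)=3>1 -> COPY to pp2. 3 ppages; refcounts: pp0:3 pp1:2 pp2:1
Op 4: read(P1, v1) -> 20. No state change.
Op 5: write(P2, v1, 174). refcount(pp2)=1 -> write in place. 3 ppages; refcounts: pp0:3 pp1:2 pp2:1
Op 6: read(P0, v1) -> 20. No state change.
Op 7: write(P1, v0, 188). refcount(pp0)=3>1 -> COPY to pp3. 4 ppages; refcounts: pp0:2 pp1:2 pp2:1 pp3:1
P0: v1 -> pp1 = 20
P1: v1 -> pp1 = 20
P2: v1 -> pp2 = 174

Answer: 20 20 174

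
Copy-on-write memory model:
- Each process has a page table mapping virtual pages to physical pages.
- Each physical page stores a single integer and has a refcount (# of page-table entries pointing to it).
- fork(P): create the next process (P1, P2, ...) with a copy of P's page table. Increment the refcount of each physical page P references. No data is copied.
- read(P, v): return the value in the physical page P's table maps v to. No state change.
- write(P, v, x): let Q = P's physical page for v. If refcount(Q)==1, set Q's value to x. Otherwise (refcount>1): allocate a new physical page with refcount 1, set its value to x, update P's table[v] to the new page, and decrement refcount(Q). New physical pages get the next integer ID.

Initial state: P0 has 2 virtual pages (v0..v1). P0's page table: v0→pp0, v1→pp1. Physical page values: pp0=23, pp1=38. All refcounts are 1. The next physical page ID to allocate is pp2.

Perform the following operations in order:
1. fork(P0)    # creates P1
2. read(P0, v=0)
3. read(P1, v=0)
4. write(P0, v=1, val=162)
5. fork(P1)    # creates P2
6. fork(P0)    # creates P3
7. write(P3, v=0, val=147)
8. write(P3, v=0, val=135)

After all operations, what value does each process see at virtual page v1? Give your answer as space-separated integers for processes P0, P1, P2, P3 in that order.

Answer: 162 38 38 162

Derivation:
Op 1: fork(P0) -> P1. 2 ppages; refcounts: pp0:2 pp1:2
Op 2: read(P0, v0) -> 23. No state change.
Op 3: read(P1, v0) -> 23. No state change.
Op 4: write(P0, v1, 162). refcount(pp1)=2>1 -> COPY to pp2. 3 ppages; refcounts: pp0:2 pp1:1 pp2:1
Op 5: fork(P1) -> P2. 3 ppages; refcounts: pp0:3 pp1:2 pp2:1
Op 6: fork(P0) -> P3. 3 ppages; refcounts: pp0:4 pp1:2 pp2:2
Op 7: write(P3, v0, 147). refcount(pp0)=4>1 -> COPY to pp3. 4 ppages; refcounts: pp0:3 pp1:2 pp2:2 pp3:1
Op 8: write(P3, v0, 135). refcount(pp3)=1 -> write in place. 4 ppages; refcounts: pp0:3 pp1:2 pp2:2 pp3:1
P0: v1 -> pp2 = 162
P1: v1 -> pp1 = 38
P2: v1 -> pp1 = 38
P3: v1 -> pp2 = 162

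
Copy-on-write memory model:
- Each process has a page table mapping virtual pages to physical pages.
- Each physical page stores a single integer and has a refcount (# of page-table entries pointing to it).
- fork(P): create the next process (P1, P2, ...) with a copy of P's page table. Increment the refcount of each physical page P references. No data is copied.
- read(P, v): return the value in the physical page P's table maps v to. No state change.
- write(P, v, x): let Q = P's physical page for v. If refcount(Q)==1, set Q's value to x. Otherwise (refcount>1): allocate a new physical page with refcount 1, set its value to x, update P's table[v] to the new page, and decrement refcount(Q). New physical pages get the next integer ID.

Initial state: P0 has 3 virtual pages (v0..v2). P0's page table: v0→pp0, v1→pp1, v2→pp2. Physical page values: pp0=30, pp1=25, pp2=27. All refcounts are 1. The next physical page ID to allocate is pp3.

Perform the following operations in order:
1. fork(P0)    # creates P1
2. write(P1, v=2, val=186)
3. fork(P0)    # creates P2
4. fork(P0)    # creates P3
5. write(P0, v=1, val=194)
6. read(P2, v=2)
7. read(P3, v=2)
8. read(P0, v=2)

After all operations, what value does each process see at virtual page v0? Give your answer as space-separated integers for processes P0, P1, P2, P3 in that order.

Op 1: fork(P0) -> P1. 3 ppages; refcounts: pp0:2 pp1:2 pp2:2
Op 2: write(P1, v2, 186). refcount(pp2)=2>1 -> COPY to pp3. 4 ppages; refcounts: pp0:2 pp1:2 pp2:1 pp3:1
Op 3: fork(P0) -> P2. 4 ppages; refcounts: pp0:3 pp1:3 pp2:2 pp3:1
Op 4: fork(P0) -> P3. 4 ppages; refcounts: pp0:4 pp1:4 pp2:3 pp3:1
Op 5: write(P0, v1, 194). refcount(pp1)=4>1 -> COPY to pp4. 5 ppages; refcounts: pp0:4 pp1:3 pp2:3 pp3:1 pp4:1
Op 6: read(P2, v2) -> 27. No state change.
Op 7: read(P3, v2) -> 27. No state change.
Op 8: read(P0, v2) -> 27. No state change.
P0: v0 -> pp0 = 30
P1: v0 -> pp0 = 30
P2: v0 -> pp0 = 30
P3: v0 -> pp0 = 30

Answer: 30 30 30 30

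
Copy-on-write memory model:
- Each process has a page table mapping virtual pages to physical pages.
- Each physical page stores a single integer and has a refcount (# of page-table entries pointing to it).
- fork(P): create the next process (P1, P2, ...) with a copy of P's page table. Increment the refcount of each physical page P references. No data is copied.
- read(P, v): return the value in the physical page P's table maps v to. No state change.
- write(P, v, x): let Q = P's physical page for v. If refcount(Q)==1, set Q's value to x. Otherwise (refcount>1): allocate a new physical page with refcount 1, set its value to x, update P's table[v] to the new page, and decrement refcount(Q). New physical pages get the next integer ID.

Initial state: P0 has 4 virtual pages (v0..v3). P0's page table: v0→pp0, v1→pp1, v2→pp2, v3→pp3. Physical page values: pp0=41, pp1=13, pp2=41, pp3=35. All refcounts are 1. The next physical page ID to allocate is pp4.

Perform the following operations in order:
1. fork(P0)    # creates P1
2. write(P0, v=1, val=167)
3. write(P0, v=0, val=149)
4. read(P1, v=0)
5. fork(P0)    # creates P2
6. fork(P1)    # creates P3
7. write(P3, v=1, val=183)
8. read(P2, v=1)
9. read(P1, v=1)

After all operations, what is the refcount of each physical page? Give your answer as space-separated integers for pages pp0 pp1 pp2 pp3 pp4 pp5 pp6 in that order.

Op 1: fork(P0) -> P1. 4 ppages; refcounts: pp0:2 pp1:2 pp2:2 pp3:2
Op 2: write(P0, v1, 167). refcount(pp1)=2>1 -> COPY to pp4. 5 ppages; refcounts: pp0:2 pp1:1 pp2:2 pp3:2 pp4:1
Op 3: write(P0, v0, 149). refcount(pp0)=2>1 -> COPY to pp5. 6 ppages; refcounts: pp0:1 pp1:1 pp2:2 pp3:2 pp4:1 pp5:1
Op 4: read(P1, v0) -> 41. No state change.
Op 5: fork(P0) -> P2. 6 ppages; refcounts: pp0:1 pp1:1 pp2:3 pp3:3 pp4:2 pp5:2
Op 6: fork(P1) -> P3. 6 ppages; refcounts: pp0:2 pp1:2 pp2:4 pp3:4 pp4:2 pp5:2
Op 7: write(P3, v1, 183). refcount(pp1)=2>1 -> COPY to pp6. 7 ppages; refcounts: pp0:2 pp1:1 pp2:4 pp3:4 pp4:2 pp5:2 pp6:1
Op 8: read(P2, v1) -> 167. No state change.
Op 9: read(P1, v1) -> 13. No state change.

Answer: 2 1 4 4 2 2 1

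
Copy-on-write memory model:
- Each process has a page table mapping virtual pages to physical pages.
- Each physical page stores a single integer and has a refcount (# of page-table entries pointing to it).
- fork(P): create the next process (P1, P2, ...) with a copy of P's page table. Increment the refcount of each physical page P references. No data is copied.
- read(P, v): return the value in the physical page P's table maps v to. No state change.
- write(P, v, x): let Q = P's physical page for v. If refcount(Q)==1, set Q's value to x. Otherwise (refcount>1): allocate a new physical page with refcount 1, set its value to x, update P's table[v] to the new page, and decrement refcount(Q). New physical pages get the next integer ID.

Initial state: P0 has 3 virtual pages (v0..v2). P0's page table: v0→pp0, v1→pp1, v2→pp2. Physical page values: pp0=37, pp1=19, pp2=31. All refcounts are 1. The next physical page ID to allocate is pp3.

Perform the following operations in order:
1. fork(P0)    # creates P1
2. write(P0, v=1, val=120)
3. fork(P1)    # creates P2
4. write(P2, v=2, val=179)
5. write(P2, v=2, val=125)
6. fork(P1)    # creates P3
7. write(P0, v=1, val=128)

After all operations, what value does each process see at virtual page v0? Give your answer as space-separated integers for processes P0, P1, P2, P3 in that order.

Answer: 37 37 37 37

Derivation:
Op 1: fork(P0) -> P1. 3 ppages; refcounts: pp0:2 pp1:2 pp2:2
Op 2: write(P0, v1, 120). refcount(pp1)=2>1 -> COPY to pp3. 4 ppages; refcounts: pp0:2 pp1:1 pp2:2 pp3:1
Op 3: fork(P1) -> P2. 4 ppages; refcounts: pp0:3 pp1:2 pp2:3 pp3:1
Op 4: write(P2, v2, 179). refcount(pp2)=3>1 -> COPY to pp4. 5 ppages; refcounts: pp0:3 pp1:2 pp2:2 pp3:1 pp4:1
Op 5: write(P2, v2, 125). refcount(pp4)=1 -> write in place. 5 ppages; refcounts: pp0:3 pp1:2 pp2:2 pp3:1 pp4:1
Op 6: fork(P1) -> P3. 5 ppages; refcounts: pp0:4 pp1:3 pp2:3 pp3:1 pp4:1
Op 7: write(P0, v1, 128). refcount(pp3)=1 -> write in place. 5 ppages; refcounts: pp0:4 pp1:3 pp2:3 pp3:1 pp4:1
P0: v0 -> pp0 = 37
P1: v0 -> pp0 = 37
P2: v0 -> pp0 = 37
P3: v0 -> pp0 = 37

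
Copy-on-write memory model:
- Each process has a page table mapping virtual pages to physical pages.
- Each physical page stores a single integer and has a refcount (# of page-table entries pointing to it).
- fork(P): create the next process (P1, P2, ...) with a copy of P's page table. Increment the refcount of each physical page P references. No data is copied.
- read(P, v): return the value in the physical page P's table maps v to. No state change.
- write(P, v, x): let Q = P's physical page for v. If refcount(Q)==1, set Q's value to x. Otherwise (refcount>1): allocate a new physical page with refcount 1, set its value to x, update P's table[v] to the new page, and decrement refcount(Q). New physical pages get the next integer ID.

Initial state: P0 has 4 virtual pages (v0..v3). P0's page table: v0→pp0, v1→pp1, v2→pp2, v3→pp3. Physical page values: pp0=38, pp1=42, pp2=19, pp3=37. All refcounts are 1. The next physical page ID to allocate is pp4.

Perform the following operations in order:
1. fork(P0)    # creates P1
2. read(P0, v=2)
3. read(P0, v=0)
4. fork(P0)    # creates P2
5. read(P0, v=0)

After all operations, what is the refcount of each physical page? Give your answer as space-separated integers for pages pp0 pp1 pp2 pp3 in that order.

Answer: 3 3 3 3

Derivation:
Op 1: fork(P0) -> P1. 4 ppages; refcounts: pp0:2 pp1:2 pp2:2 pp3:2
Op 2: read(P0, v2) -> 19. No state change.
Op 3: read(P0, v0) -> 38. No state change.
Op 4: fork(P0) -> P2. 4 ppages; refcounts: pp0:3 pp1:3 pp2:3 pp3:3
Op 5: read(P0, v0) -> 38. No state change.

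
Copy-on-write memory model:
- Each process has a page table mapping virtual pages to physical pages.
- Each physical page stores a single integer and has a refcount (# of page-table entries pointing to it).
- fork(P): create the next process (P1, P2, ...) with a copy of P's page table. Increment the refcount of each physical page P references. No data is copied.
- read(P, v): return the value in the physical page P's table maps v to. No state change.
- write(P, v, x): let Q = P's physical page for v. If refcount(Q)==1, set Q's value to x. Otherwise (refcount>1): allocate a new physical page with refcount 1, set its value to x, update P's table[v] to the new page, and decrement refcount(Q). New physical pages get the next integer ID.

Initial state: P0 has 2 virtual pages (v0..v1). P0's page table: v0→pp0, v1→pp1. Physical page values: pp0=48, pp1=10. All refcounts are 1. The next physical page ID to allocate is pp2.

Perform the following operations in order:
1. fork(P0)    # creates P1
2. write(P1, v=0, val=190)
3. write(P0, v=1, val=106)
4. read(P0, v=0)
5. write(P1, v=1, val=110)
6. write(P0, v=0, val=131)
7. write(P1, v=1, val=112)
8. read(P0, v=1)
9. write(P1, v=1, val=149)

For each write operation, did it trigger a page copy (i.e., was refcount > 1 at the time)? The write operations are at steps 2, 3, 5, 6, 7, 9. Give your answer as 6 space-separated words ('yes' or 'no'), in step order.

Op 1: fork(P0) -> P1. 2 ppages; refcounts: pp0:2 pp1:2
Op 2: write(P1, v0, 190). refcount(pp0)=2>1 -> COPY to pp2. 3 ppages; refcounts: pp0:1 pp1:2 pp2:1
Op 3: write(P0, v1, 106). refcount(pp1)=2>1 -> COPY to pp3. 4 ppages; refcounts: pp0:1 pp1:1 pp2:1 pp3:1
Op 4: read(P0, v0) -> 48. No state change.
Op 5: write(P1, v1, 110). refcount(pp1)=1 -> write in place. 4 ppages; refcounts: pp0:1 pp1:1 pp2:1 pp3:1
Op 6: write(P0, v0, 131). refcount(pp0)=1 -> write in place. 4 ppages; refcounts: pp0:1 pp1:1 pp2:1 pp3:1
Op 7: write(P1, v1, 112). refcount(pp1)=1 -> write in place. 4 ppages; refcounts: pp0:1 pp1:1 pp2:1 pp3:1
Op 8: read(P0, v1) -> 106. No state change.
Op 9: write(P1, v1, 149). refcount(pp1)=1 -> write in place. 4 ppages; refcounts: pp0:1 pp1:1 pp2:1 pp3:1

yes yes no no no no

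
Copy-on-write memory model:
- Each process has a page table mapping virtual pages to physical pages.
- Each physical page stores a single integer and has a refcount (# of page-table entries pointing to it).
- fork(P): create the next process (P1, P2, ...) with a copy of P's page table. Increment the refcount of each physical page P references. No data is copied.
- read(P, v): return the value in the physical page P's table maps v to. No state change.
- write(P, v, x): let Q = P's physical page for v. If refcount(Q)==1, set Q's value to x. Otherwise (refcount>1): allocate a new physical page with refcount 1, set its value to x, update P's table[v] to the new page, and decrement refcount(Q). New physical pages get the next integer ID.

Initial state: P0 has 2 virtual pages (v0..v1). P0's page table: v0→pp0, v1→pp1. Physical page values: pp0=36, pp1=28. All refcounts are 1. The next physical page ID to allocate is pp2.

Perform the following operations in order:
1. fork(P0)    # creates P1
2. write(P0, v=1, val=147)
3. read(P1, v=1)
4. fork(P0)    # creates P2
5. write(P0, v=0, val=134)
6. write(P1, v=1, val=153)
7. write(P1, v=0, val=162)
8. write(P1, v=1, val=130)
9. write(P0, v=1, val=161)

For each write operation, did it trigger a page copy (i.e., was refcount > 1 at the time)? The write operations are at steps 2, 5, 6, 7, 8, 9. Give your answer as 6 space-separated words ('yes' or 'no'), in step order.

Op 1: fork(P0) -> P1. 2 ppages; refcounts: pp0:2 pp1:2
Op 2: write(P0, v1, 147). refcount(pp1)=2>1 -> COPY to pp2. 3 ppages; refcounts: pp0:2 pp1:1 pp2:1
Op 3: read(P1, v1) -> 28. No state change.
Op 4: fork(P0) -> P2. 3 ppages; refcounts: pp0:3 pp1:1 pp2:2
Op 5: write(P0, v0, 134). refcount(pp0)=3>1 -> COPY to pp3. 4 ppages; refcounts: pp0:2 pp1:1 pp2:2 pp3:1
Op 6: write(P1, v1, 153). refcount(pp1)=1 -> write in place. 4 ppages; refcounts: pp0:2 pp1:1 pp2:2 pp3:1
Op 7: write(P1, v0, 162). refcount(pp0)=2>1 -> COPY to pp4. 5 ppages; refcounts: pp0:1 pp1:1 pp2:2 pp3:1 pp4:1
Op 8: write(P1, v1, 130). refcount(pp1)=1 -> write in place. 5 ppages; refcounts: pp0:1 pp1:1 pp2:2 pp3:1 pp4:1
Op 9: write(P0, v1, 161). refcount(pp2)=2>1 -> COPY to pp5. 6 ppages; refcounts: pp0:1 pp1:1 pp2:1 pp3:1 pp4:1 pp5:1

yes yes no yes no yes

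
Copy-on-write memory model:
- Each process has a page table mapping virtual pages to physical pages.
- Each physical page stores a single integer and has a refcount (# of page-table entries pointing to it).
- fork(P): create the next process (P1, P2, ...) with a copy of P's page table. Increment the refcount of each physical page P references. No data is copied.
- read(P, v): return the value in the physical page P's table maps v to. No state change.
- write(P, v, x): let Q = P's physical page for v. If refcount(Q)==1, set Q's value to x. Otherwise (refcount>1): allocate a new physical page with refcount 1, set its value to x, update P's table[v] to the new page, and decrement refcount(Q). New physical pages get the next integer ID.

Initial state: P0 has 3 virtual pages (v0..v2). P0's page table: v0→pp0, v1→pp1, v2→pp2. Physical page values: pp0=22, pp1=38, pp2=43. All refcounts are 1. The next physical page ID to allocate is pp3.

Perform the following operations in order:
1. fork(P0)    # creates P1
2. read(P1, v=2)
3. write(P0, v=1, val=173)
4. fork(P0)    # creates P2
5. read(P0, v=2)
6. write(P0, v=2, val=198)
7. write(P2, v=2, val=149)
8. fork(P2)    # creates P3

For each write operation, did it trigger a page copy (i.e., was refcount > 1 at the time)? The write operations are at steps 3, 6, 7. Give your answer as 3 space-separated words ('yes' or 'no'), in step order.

Op 1: fork(P0) -> P1. 3 ppages; refcounts: pp0:2 pp1:2 pp2:2
Op 2: read(P1, v2) -> 43. No state change.
Op 3: write(P0, v1, 173). refcount(pp1)=2>1 -> COPY to pp3. 4 ppages; refcounts: pp0:2 pp1:1 pp2:2 pp3:1
Op 4: fork(P0) -> P2. 4 ppages; refcounts: pp0:3 pp1:1 pp2:3 pp3:2
Op 5: read(P0, v2) -> 43. No state change.
Op 6: write(P0, v2, 198). refcount(pp2)=3>1 -> COPY to pp4. 5 ppages; refcounts: pp0:3 pp1:1 pp2:2 pp3:2 pp4:1
Op 7: write(P2, v2, 149). refcount(pp2)=2>1 -> COPY to pp5. 6 ppages; refcounts: pp0:3 pp1:1 pp2:1 pp3:2 pp4:1 pp5:1
Op 8: fork(P2) -> P3. 6 ppages; refcounts: pp0:4 pp1:1 pp2:1 pp3:3 pp4:1 pp5:2

yes yes yes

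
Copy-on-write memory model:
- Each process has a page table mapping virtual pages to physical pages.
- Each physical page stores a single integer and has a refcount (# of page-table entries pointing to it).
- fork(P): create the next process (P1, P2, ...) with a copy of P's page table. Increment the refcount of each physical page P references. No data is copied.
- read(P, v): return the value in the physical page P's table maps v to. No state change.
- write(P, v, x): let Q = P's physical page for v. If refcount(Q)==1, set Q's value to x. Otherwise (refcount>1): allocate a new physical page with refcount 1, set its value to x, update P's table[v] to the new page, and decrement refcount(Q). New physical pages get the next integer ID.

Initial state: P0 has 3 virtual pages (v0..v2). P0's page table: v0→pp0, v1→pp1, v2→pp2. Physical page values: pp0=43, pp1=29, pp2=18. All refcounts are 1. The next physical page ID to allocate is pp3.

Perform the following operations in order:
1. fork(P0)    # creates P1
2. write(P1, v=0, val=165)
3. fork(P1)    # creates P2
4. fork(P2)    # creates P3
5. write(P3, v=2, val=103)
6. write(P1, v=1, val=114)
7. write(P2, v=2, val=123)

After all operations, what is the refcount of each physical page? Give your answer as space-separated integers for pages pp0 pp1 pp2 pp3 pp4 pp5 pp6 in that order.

Answer: 1 3 2 3 1 1 1

Derivation:
Op 1: fork(P0) -> P1. 3 ppages; refcounts: pp0:2 pp1:2 pp2:2
Op 2: write(P1, v0, 165). refcount(pp0)=2>1 -> COPY to pp3. 4 ppages; refcounts: pp0:1 pp1:2 pp2:2 pp3:1
Op 3: fork(P1) -> P2. 4 ppages; refcounts: pp0:1 pp1:3 pp2:3 pp3:2
Op 4: fork(P2) -> P3. 4 ppages; refcounts: pp0:1 pp1:4 pp2:4 pp3:3
Op 5: write(P3, v2, 103). refcount(pp2)=4>1 -> COPY to pp4. 5 ppages; refcounts: pp0:1 pp1:4 pp2:3 pp3:3 pp4:1
Op 6: write(P1, v1, 114). refcount(pp1)=4>1 -> COPY to pp5. 6 ppages; refcounts: pp0:1 pp1:3 pp2:3 pp3:3 pp4:1 pp5:1
Op 7: write(P2, v2, 123). refcount(pp2)=3>1 -> COPY to pp6. 7 ppages; refcounts: pp0:1 pp1:3 pp2:2 pp3:3 pp4:1 pp5:1 pp6:1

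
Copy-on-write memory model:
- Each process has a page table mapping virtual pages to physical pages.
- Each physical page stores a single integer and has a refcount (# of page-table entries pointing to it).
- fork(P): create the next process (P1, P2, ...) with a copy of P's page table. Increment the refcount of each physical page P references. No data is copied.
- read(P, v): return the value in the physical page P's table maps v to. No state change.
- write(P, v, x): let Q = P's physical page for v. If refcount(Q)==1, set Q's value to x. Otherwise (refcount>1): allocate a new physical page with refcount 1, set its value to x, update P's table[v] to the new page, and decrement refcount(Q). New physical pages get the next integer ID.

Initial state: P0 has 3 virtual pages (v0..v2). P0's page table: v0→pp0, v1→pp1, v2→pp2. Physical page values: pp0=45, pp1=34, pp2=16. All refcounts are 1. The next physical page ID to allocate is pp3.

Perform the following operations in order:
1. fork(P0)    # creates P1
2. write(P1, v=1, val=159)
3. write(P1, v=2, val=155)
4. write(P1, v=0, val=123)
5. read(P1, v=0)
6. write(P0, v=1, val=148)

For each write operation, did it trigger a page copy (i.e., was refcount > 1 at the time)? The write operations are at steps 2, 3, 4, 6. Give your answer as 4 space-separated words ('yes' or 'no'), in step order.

Op 1: fork(P0) -> P1. 3 ppages; refcounts: pp0:2 pp1:2 pp2:2
Op 2: write(P1, v1, 159). refcount(pp1)=2>1 -> COPY to pp3. 4 ppages; refcounts: pp0:2 pp1:1 pp2:2 pp3:1
Op 3: write(P1, v2, 155). refcount(pp2)=2>1 -> COPY to pp4. 5 ppages; refcounts: pp0:2 pp1:1 pp2:1 pp3:1 pp4:1
Op 4: write(P1, v0, 123). refcount(pp0)=2>1 -> COPY to pp5. 6 ppages; refcounts: pp0:1 pp1:1 pp2:1 pp3:1 pp4:1 pp5:1
Op 5: read(P1, v0) -> 123. No state change.
Op 6: write(P0, v1, 148). refcount(pp1)=1 -> write in place. 6 ppages; refcounts: pp0:1 pp1:1 pp2:1 pp3:1 pp4:1 pp5:1

yes yes yes no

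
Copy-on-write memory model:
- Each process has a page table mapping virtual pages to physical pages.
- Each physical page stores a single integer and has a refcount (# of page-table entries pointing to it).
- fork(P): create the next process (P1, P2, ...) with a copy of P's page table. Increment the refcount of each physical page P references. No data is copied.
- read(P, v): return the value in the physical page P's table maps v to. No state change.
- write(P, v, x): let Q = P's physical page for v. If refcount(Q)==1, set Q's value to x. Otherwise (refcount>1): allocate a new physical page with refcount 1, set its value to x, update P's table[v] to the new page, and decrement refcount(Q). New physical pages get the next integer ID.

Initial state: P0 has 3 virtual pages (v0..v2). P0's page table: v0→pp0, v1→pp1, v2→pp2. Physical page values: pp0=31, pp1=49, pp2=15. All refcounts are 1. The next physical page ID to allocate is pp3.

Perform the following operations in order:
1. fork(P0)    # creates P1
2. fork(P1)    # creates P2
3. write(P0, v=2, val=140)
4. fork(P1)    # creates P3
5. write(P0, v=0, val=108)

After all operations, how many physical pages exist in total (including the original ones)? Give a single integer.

Answer: 5

Derivation:
Op 1: fork(P0) -> P1. 3 ppages; refcounts: pp0:2 pp1:2 pp2:2
Op 2: fork(P1) -> P2. 3 ppages; refcounts: pp0:3 pp1:3 pp2:3
Op 3: write(P0, v2, 140). refcount(pp2)=3>1 -> COPY to pp3. 4 ppages; refcounts: pp0:3 pp1:3 pp2:2 pp3:1
Op 4: fork(P1) -> P3. 4 ppages; refcounts: pp0:4 pp1:4 pp2:3 pp3:1
Op 5: write(P0, v0, 108). refcount(pp0)=4>1 -> COPY to pp4. 5 ppages; refcounts: pp0:3 pp1:4 pp2:3 pp3:1 pp4:1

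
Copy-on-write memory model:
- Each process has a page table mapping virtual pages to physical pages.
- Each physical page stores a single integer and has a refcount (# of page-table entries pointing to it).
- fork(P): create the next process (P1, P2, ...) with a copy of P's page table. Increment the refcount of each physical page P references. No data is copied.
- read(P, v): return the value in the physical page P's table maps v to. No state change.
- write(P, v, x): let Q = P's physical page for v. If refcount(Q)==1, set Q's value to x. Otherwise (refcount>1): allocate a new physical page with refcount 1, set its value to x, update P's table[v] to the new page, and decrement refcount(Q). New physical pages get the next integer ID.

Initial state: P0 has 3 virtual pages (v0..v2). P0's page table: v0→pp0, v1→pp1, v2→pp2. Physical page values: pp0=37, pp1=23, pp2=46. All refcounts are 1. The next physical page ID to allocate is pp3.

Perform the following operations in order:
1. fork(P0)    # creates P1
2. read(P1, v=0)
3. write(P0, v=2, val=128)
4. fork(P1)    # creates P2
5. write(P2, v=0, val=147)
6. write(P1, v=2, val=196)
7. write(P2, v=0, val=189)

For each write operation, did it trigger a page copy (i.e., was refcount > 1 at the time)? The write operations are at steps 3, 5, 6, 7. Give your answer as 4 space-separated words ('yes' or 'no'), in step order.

Op 1: fork(P0) -> P1. 3 ppages; refcounts: pp0:2 pp1:2 pp2:2
Op 2: read(P1, v0) -> 37. No state change.
Op 3: write(P0, v2, 128). refcount(pp2)=2>1 -> COPY to pp3. 4 ppages; refcounts: pp0:2 pp1:2 pp2:1 pp3:1
Op 4: fork(P1) -> P2. 4 ppages; refcounts: pp0:3 pp1:3 pp2:2 pp3:1
Op 5: write(P2, v0, 147). refcount(pp0)=3>1 -> COPY to pp4. 5 ppages; refcounts: pp0:2 pp1:3 pp2:2 pp3:1 pp4:1
Op 6: write(P1, v2, 196). refcount(pp2)=2>1 -> COPY to pp5. 6 ppages; refcounts: pp0:2 pp1:3 pp2:1 pp3:1 pp4:1 pp5:1
Op 7: write(P2, v0, 189). refcount(pp4)=1 -> write in place. 6 ppages; refcounts: pp0:2 pp1:3 pp2:1 pp3:1 pp4:1 pp5:1

yes yes yes no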